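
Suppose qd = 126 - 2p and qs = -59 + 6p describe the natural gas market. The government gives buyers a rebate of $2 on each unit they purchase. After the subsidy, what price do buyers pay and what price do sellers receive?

Buyers pay $21.625; sellers receive $23.625

Pre-subsidy: 126 - 2p = -59 + 6p gives p* = 23.125, q* = 79.75.
With the rebate, buyers effectively pay pb = ps − 2, where ps is the price sellers receive.
Demand in terms of ps becomes qd = 126 − 2(ps − 2) = 130 - 2ps. Setting this equal to supply: 130 - 2ps = -59 + 6ps, so ps = 23.625.
Buyers pay pb = 23.625 − 2 = 21.625; q' = -59 + 6·23.625 = 82.75.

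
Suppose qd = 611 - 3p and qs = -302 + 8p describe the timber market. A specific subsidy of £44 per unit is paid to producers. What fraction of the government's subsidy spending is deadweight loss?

DWL / government spending = 24/229

Pre-subsidy: 611 - 3p = -302 + 8p gives p* = 83, q* = 362.
With the subsidy, sellers receive ps = pb + 44 for each unit, where pb is the price buyers pay.
Supply in terms of pb becomes qs = -302 + 8(pb + 44) = 50 + 8pb. Setting this equal to demand: 611 - 3pb = 50 + 8pb, so pb = 51.
Sellers receive ps = 51 + 44 = 95; q' = 611 − 3·51 = 458.
ΔCS = ½(362 + 458)(83 − 51) = 13120; ΔPS = ½(362 + 458)(95 − 83) = 4920.
Government spending = 44 × 458 = 20152.
DWL = ½ × 44 × (458 − 362) = 2112; fraction = 2112 / 20152 = 24/229.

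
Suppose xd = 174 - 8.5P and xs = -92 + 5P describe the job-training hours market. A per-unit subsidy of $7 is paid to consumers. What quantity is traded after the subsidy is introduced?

x' = 257/9

Pre-subsidy: 174 - 8.5P = -92 + 5P gives P* = 532/27, x* = 176/27.
With the rebate, buyers effectively pay Pb = Ps − 7, where Ps is the price sellers receive.
Demand in terms of Ps becomes xd = 174 − 8.5(Ps − 7) = 233.5 - 8.5Ps. Setting this equal to supply: 233.5 - 8.5Ps = -92 + 5Ps, so Ps = 217/9.
Buyers pay Pb = 217/9 − 7 = 154/9; x' = -92 + 5·(217/9) = 257/9.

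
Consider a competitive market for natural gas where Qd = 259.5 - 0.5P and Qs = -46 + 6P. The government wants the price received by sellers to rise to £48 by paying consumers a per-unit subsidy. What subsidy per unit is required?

Required subsidy s = £13 per unit

At a seller price of 48, quantity supplied is -46 + 6·48 = 242.
Buyers absorb 242 only when they pay Pb with 259.5 − 0.5·Pb = 242, i.e. Pb = 35.
s = Ps − Pb = 48 − 35 = 13.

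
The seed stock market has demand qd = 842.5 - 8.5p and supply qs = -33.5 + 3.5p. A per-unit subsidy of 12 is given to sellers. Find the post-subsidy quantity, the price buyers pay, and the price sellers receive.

q' = 251.75; buyers pay 69.5; sellers receive 81.5

Pre-subsidy: 842.5 - 8.5p = -33.5 + 3.5p gives p* = 73, q* = 222.
With the subsidy, sellers receive ps = pb + 12 for each unit, where pb is the price buyers pay.
Supply in terms of pb becomes qs = -33.5 + 3.5(pb + 12) = 8.5 + 3.5pb. Setting this equal to demand: 842.5 - 8.5pb = 8.5 + 3.5pb, so pb = 69.5.
Sellers receive ps = 69.5 + 12 = 81.5; q' = 842.5 − 8.5·69.5 = 251.75.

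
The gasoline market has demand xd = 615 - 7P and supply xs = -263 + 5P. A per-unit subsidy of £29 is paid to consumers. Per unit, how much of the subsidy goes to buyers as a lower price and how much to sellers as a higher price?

Buyers gain 145/12 per unit; sellers gain 203/12 per unit

Pre-subsidy: 615 - 7P = -263 + 5P gives P* = 439/6, x* = 617/6.
With the rebate, buyers effectively pay Pb = Ps − 29, where Ps is the price sellers receive.
Demand in terms of Ps becomes xd = 615 − 7(Ps − 29) = 818 - 7Ps. Setting this equal to supply: 818 - 7Ps = -263 + 5Ps, so Ps = 1081/12.
Buyers pay Pb = 1081/12 − 29 = 733/12; x' = -263 + 5·(1081/12) = 2249/12.
Buyers' price falls by P* − Pb = 439/6 − 733/12 = 145/12; sellers' price rises by Ps − P* = 1081/12 − 439/6 = 203/12.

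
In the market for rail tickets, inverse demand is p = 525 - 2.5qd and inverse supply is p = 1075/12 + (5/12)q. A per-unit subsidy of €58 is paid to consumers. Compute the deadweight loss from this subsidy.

Deadweight loss = 20184/35

Pre-subsidy: 525 - 2.5q = 1075/12 + (5/12)q gives q* = 1045/7 and p* = 2125/14.
With the rebate, buyers effectively pay pb = ps − 58, where ps is the price sellers receive.
On the curves, pb = 525 - 2.5q and ps = 1075/12 + (5/12)q; the wedge ps − pb = 58 gives 1075/12 + (5/12)q − (525 - 2.5q) = 58, so q' = 5921/35.
Then pb = 525 − 2.5·(5921/35) = 1429/14 and ps = 1075/12 + (5/12)·(5921/35) = 2241/14.
The subsidy expands output by 5921/35 − 1045/7 = 696/35 past the efficient level; on those units the gap between marginal cost and willingness to pay runs from 0 up to 58.
DWL = ½ × 58 × 696/35 = 20184/35.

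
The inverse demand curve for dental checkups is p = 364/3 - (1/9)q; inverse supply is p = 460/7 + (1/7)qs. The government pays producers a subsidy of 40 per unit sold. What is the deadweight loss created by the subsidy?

Deadweight loss = 3150

Pre-subsidy: 364/3 - (1/9)q = 460/7 + (1/7)q gives q* = 219 and p* = 97.
With the subsidy, sellers receive ps = pb + 40 for each unit, where pb is the price buyers pay.
On the curves, pb = 364/3 - (1/9)q and ps = 460/7 + (1/7)q; the wedge ps − pb = 40 gives 460/7 + (1/7)q − (364/3 - (1/9)q) = 40, so q' = 376.5.
Then pb = 364/3 − (1/9)·376.5 = 79.5 and ps = 460/7 + (1/7)·376.5 = 119.5.
The subsidy expands output by 376.5 − 219 = 157.5 past the efficient level; on those units the gap between marginal cost and willingness to pay runs from 0 up to 40.
DWL = ½ × 40 × 157.5 = 3150.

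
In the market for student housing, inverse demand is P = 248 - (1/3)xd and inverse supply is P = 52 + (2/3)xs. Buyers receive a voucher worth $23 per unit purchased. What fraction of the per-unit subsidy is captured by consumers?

Pre-subsidy: 248 - (1/3)x = 52 + (2/3)x gives x* = 196 and P* = 548/3.
With the rebate, buyers effectively pay Pb = Ps − 23, where Ps is the price sellers receive.
On the curves, Pb = 248 - (1/3)x and Ps = 52 + (2/3)x; the wedge Ps − Pb = 23 gives 52 + (2/3)x − (248 - (1/3)x) = 23, so x' = 219.
Then Pb = 248 − (1/3)·219 = 175 and Ps = 52 + (2/3)·219 = 198.
Buyers' price falls by P* − Pb = 548/3 − 175 = 23/3; sellers' price rises by Ps − P* = 198 − 548/3 = 46/3.
So consumers capture (23/3)/23 = 1/3 of each unit of subsidy.

Consumer share = 1/3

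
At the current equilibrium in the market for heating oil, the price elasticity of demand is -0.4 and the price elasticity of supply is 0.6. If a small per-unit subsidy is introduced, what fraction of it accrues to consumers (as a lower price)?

Consumer share = 0.6

For a small subsidy around the equilibrium, the benefit split depends on the relative slopes, which at a point are proportional to the elasticities.
Buyer share = εs/(εs + |εd|) = 0.6/(0.6 + 0.4) = 0.6; seller share = |εd|/(εs + |εd|) = 0.4.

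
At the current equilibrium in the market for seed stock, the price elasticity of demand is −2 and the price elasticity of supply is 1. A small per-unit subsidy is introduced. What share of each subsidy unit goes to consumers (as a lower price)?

Consumer share = 1/3

For a small subsidy around the equilibrium, the benefit split depends on the relative slopes, which at a point are proportional to the elasticities.
Buyer share = εs/(εs + |εd|) = 1/(1 + 2) = 1/3; seller share = |εd|/(εs + |εd|) = 2/3.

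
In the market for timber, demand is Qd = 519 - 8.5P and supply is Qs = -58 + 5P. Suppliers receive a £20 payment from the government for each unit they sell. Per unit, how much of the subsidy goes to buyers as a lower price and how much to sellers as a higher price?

Buyers gain 200/27 per unit; sellers gain 340/27 per unit

Pre-subsidy: 519 - 8.5P = -58 + 5P gives P* = 1154/27, Q* = 4204/27.
With the subsidy, sellers receive Ps = Pb + 20 for each unit, where Pb is the price buyers pay.
Supply in terms of Pb becomes Qs = -58 + 5(Pb + 20) = 42 + 5Pb. Setting this equal to demand: 519 - 8.5Pb = 42 + 5Pb, so Pb = 106/3.
Sellers receive Ps = 106/3 + 20 = 166/3; Q' = 519 − 8.5·(106/3) = 656/3.
Buyers' price falls by P* − Pb = 1154/27 − 106/3 = 200/27; sellers' price rises by Ps − P* = 166/3 − 1154/27 = 340/27.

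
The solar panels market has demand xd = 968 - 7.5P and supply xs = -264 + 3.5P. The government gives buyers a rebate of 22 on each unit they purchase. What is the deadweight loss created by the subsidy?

Pre-subsidy: 968 - 7.5P = -264 + 3.5P gives P* = 112, x* = 128.
With the rebate, buyers effectively pay Pb = Ps − 22, where Ps is the price sellers receive.
Demand in terms of Ps becomes xd = 968 − 7.5(Ps − 22) = 1133 - 7.5Ps. Setting this equal to supply: 1133 - 7.5Ps = -264 + 3.5Ps, so Ps = 127.
Buyers pay Pb = 127 − 22 = 105; x' = -264 + 3.5·127 = 180.5.
The subsidy expands output by 180.5 − 128 = 52.5 past the efficient level; on those units the gap between marginal cost and willingness to pay runs from 0 up to 22.
DWL = ½ × 22 × 52.5 = 577.5.

Deadweight loss = 577.5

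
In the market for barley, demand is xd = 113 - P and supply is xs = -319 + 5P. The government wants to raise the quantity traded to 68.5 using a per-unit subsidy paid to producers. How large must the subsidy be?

Required subsidy s = 33 per unit

At x = 68.5, invert demand for the buyer price: Pb = (113 − 68.5)/1 = 44.5; invert supply for the seller price: Ps = (68.5 − (-319))/5 = 77.5.
The subsidy must fill the gap: s = Ps − Pb = 77.5 − 44.5 = 33.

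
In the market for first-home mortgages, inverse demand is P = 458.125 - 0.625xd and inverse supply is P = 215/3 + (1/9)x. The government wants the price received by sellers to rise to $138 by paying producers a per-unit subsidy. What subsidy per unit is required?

Required subsidy s = $53 per unit

At a seller price of 138, quantity supplied is -645 + 9·138 = 597.
Buyers absorb 597 only when they pay Pb = 458.125 − 0.625·597 = 85.
s = Ps − Pb = 138 − 85 = 53.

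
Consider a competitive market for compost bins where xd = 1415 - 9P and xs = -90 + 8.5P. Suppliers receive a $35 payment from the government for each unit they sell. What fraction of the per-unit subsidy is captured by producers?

Producer share = 18/35

Pre-subsidy: 1415 - 9P = -90 + 8.5P gives P* = 86, x* = 641.
With the subsidy, sellers receive Ps = Pb + 35 for each unit, where Pb is the price buyers pay.
Supply in terms of Pb becomes xs = -90 + 8.5(Pb + 35) = 207.5 + 8.5Pb. Setting this equal to demand: 1415 - 9Pb = 207.5 + 8.5Pb, so Pb = 69.
Sellers receive Ps = 69 + 35 = 104; x' = 1415 − 9·69 = 794.
Buyers' price falls by P* − Pb = 86 − 69 = 17; sellers' price rises by Ps − P* = 104 − 86 = 18.
So producers capture 18/35 = 18/35 of each unit of subsidy.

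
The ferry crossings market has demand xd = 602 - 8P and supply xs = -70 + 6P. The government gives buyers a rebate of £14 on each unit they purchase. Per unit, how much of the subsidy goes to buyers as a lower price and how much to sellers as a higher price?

Pre-subsidy: 602 - 8P = -70 + 6P gives P* = 48, x* = 218.
With the rebate, buyers effectively pay Pb = Ps − 14, where Ps is the price sellers receive.
Demand in terms of Ps becomes xd = 602 − 8(Ps − 14) = 714 - 8Ps. Setting this equal to supply: 714 - 8Ps = -70 + 6Ps, so Ps = 56.
Buyers pay Pb = 56 − 14 = 42; x' = -70 + 6·56 = 266.
Buyers' price falls by P* − Pb = 48 − 42 = 6; sellers' price rises by Ps − P* = 56 − 48 = 8.

Buyers gain £6 per unit; sellers gain £8 per unit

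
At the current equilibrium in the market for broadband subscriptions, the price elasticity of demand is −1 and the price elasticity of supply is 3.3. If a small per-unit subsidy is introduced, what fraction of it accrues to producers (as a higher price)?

For a small subsidy around the equilibrium, the benefit split depends on the relative slopes, which at a point are proportional to the elasticities.
Buyer share = εs/(εs + |εd|) = 3.3/(3.3 + 1) = 33/43; seller share = |εd|/(εs + |εd|) = 10/43.
So producers capture 10/43 of the subsidy.

Producer share = 10/43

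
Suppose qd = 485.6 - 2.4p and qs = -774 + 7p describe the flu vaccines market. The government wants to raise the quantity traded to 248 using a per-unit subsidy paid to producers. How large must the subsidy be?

Required subsidy s = 47 per unit

At q = 248, invert demand for the buyer price: pb = (485.6 − 248)/2.4 = 99; invert supply for the seller price: ps = (248 − (-774))/7 = 146.
The subsidy must fill the gap: s = ps − pb = 146 − 99 = 47.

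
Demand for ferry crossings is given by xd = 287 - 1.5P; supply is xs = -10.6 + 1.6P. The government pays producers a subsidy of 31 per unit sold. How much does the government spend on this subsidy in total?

Pre-subsidy: 287 - 1.5P = -10.6 + 1.6P gives P* = 96, x* = 143.
With the subsidy, sellers receive Ps = Pb + 31 for each unit, where Pb is the price buyers pay.
Supply in terms of Pb becomes xs = -10.6 + 1.6(Pb + 31) = 39 + 1.6Pb. Setting this equal to demand: 287 - 1.5Pb = 39 + 1.6Pb, so Pb = 80.
Sellers receive Ps = 80 + 31 = 111; x' = 287 − 1.5·80 = 167.
Government outlay = subsidy × quantity = 31 × 167 = 5177.

Government cost = 5177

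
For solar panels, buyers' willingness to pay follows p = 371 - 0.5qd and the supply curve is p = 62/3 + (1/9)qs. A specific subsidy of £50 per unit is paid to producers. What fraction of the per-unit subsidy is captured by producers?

Pre-subsidy: 371 - 0.5q = 62/3 + (1/9)q gives q* = 6306/11 and p* = 928/11.
With the subsidy, sellers receive ps = pb + 50 for each unit, where pb is the price buyers pay.
On the curves, pb = 371 - 0.5q and ps = 62/3 + (1/9)q; the wedge ps − pb = 50 gives 62/3 + (1/9)q − (371 - 0.5q) = 50, so q' = 7206/11.
Then pb = 371 − 0.5·(7206/11) = 478/11 and ps = 62/3 + (1/9)·(7206/11) = 1028/11.
Buyers' price falls by p* − pb = 928/11 − 478/11 = 450/11; sellers' price rises by ps − p* = 1028/11 − 928/11 = 100/11.
So producers capture (100/11)/50 = 2/11 of each unit of subsidy.

Producer share = 2/11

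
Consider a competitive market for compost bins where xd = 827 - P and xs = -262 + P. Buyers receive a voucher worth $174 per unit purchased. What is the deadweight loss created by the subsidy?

Pre-subsidy: 827 - P = -262 + P gives P* = 544.5, x* = 282.5.
With the rebate, buyers effectively pay Pb = Ps − 174, where Ps is the price sellers receive.
Demand in terms of Ps becomes xd = 827 − 1(Ps − 174) = 1001 - Ps. Setting this equal to supply: 1001 - Ps = -262 + Ps, so Ps = 631.5.
Buyers pay Pb = 631.5 − 174 = 457.5; x' = -262 + 1·631.5 = 369.5.
The subsidy expands output by 369.5 − 282.5 = 87 past the efficient level; on those units the gap between marginal cost and willingness to pay runs from 0 up to 174.
DWL = ½ × 174 × 87 = 7569.

Deadweight loss = $7569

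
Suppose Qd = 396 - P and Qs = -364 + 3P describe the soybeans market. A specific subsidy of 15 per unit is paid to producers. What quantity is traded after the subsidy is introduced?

Pre-subsidy: 396 - P = -364 + 3P gives P* = 190, Q* = 206.
With the subsidy, sellers receive Ps = Pb + 15 for each unit, where Pb is the price buyers pay.
Supply in terms of Pb becomes Qs = -364 + 3(Pb + 15) = -319 + 3Pb. Setting this equal to demand: 396 - Pb = -319 + 3Pb, so Pb = 178.75.
Sellers receive Ps = 178.75 + 15 = 193.75; Q' = 396 − 1·178.75 = 217.25.

Q' = 217.25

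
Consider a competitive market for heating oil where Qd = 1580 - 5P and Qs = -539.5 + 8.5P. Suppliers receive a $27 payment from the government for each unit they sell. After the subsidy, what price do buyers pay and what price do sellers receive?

Buyers pay $140; sellers receive $167

Pre-subsidy: 1580 - 5P = -539.5 + 8.5P gives P* = 157, Q* = 795.
With the subsidy, sellers receive Ps = Pb + 27 for each unit, where Pb is the price buyers pay.
Supply in terms of Pb becomes Qs = -539.5 + 8.5(Pb + 27) = -310 + 8.5Pb. Setting this equal to demand: 1580 - 5Pb = -310 + 8.5Pb, so Pb = 140.
Sellers receive Ps = 140 + 27 = 167; Q' = 1580 − 5·140 = 880.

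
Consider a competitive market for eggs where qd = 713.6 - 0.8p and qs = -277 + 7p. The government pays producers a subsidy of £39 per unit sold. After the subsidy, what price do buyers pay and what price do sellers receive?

Pre-subsidy: 713.6 - 0.8p = -277 + 7p gives p* = 127, q* = 612.
With the subsidy, sellers receive ps = pb + 39 for each unit, where pb is the price buyers pay.
Supply in terms of pb becomes qs = -277 + 7(pb + 39) = -4 + 7pb. Setting this equal to demand: 713.6 - 0.8pb = -4 + 7pb, so pb = 92.
Sellers receive ps = 92 + 39 = 131; q' = 713.6 − 0.8·92 = 640.

Buyers pay £92; sellers receive £131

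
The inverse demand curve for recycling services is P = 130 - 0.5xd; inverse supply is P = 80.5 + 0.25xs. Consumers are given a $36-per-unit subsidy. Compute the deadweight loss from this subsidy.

Pre-subsidy: 130 - 0.5x = 80.5 + 0.25x gives x* = 66 and P* = 97.
With the rebate, buyers effectively pay Pb = Ps − 36, where Ps is the price sellers receive.
On the curves, Pb = 130 - 0.5x and Ps = 80.5 + 0.25x; the wedge Ps − Pb = 36 gives 80.5 + 0.25x − (130 - 0.5x) = 36, so x' = 114.
Then Pb = 130 − 0.5·114 = 73 and Ps = 80.5 + 0.25·114 = 109.
The subsidy expands output by 114 − 66 = 48 past the efficient level; on those units the gap between marginal cost and willingness to pay runs from 0 up to 36.
DWL = ½ × 36 × 48 = 864.

Deadweight loss = $864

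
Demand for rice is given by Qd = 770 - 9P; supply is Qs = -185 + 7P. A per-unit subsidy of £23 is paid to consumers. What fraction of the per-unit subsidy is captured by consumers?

Pre-subsidy: 770 - 9P = -185 + 7P gives P* = 59.6875, Q* = 232.8125.
With the rebate, buyers effectively pay Pb = Ps − 23, where Ps is the price sellers receive.
Demand in terms of Ps becomes Qd = 770 − 9(Ps − 23) = 977 - 9Ps. Setting this equal to supply: 977 - 9Ps = -185 + 7Ps, so Ps = 72.625.
Buyers pay Pb = 72.625 − 23 = 49.625; Q' = -185 + 7·72.625 = 323.375.
Buyers' price falls by P* − Pb = 59.6875 − 49.625 = 10.0625; sellers' price rises by Ps − P* = 72.625 − 59.6875 = 12.9375.
So consumers capture 10.0625/23 = 0.4375 of each unit of subsidy.

Consumer share = 0.4375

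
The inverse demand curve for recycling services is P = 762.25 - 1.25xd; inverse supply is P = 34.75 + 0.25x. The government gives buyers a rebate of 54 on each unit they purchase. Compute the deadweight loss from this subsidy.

Deadweight loss = 972

Pre-subsidy: 762.25 - 1.25x = 34.75 + 0.25x gives x* = 485 and P* = 156.
With the rebate, buyers effectively pay Pb = Ps − 54, where Ps is the price sellers receive.
On the curves, Pb = 762.25 - 1.25x and Ps = 34.75 + 0.25x; the wedge Ps − Pb = 54 gives 34.75 + 0.25x − (762.25 - 1.25x) = 54, so x' = 521.
Then Pb = 762.25 − 1.25·521 = 111 and Ps = 34.75 + 0.25·521 = 165.
The subsidy expands output by 521 − 485 = 36 past the efficient level; on those units the gap between marginal cost and willingness to pay runs from 0 up to 54.
DWL = ½ × 54 × 36 = 972.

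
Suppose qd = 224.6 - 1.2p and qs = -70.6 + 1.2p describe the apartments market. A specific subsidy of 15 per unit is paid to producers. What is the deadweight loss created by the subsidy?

Pre-subsidy: 224.6 - 1.2p = -70.6 + 1.2p gives p* = 123, q* = 77.
With the subsidy, sellers receive ps = pb + 15 for each unit, where pb is the price buyers pay.
Supply in terms of pb becomes qs = -70.6 + 1.2(pb + 15) = -52.6 + 1.2pb. Setting this equal to demand: 224.6 - 1.2pb = -52.6 + 1.2pb, so pb = 115.5.
Sellers receive ps = 115.5 + 15 = 130.5; q' = 224.6 − 1.2·115.5 = 86.
The subsidy expands output by 86 − 77 = 9 past the efficient level; on those units the gap between marginal cost and willingness to pay runs from 0 up to 15.
DWL = ½ × 15 × 9 = 67.5.

Deadweight loss = 67.5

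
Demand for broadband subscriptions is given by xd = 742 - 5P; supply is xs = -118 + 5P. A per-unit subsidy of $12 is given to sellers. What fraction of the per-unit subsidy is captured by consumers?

Pre-subsidy: 742 - 5P = -118 + 5P gives P* = 86, x* = 312.
With the subsidy, sellers receive Ps = Pb + 12 for each unit, where Pb is the price buyers pay.
Supply in terms of Pb becomes xs = -118 + 5(Pb + 12) = -58 + 5Pb. Setting this equal to demand: 742 - 5Pb = -58 + 5Pb, so Pb = 80.
Sellers receive Ps = 80 + 12 = 92; x' = 742 − 5·80 = 342.
Buyers' price falls by P* − Pb = 86 − 80 = 6; sellers' price rises by Ps − P* = 92 − 86 = 6.
So consumers capture 6/12 = 0.5 of each unit of subsidy.

Consumer share = 0.5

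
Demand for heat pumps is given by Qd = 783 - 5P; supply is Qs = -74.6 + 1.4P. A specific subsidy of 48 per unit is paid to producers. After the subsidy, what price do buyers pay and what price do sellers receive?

Pre-subsidy: 783 - 5P = -74.6 + 1.4P gives P* = 134, Q* = 113.
With the subsidy, sellers receive Ps = Pb + 48 for each unit, where Pb is the price buyers pay.
Supply in terms of Pb becomes Qs = -74.6 + 1.4(Pb + 48) = -7.4 + 1.4Pb. Setting this equal to demand: 783 - 5Pb = -7.4 + 1.4Pb, so Pb = 123.5.
Sellers receive Ps = 123.5 + 48 = 171.5; Q' = 783 − 5·123.5 = 165.5.

Buyers pay 123.5; sellers receive 171.5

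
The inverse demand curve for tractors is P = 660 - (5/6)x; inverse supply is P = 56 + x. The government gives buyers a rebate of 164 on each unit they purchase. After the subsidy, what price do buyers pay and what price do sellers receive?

Pre-subsidy: 660 - (5/6)x = 56 + x gives x* = 3624/11 and P* = 4240/11.
With the rebate, buyers effectively pay Pb = Ps − 164, where Ps is the price sellers receive.
On the curves, Pb = 660 - (5/6)x and Ps = 56 + x; the wedge Ps − Pb = 164 gives 56 + x − (660 - (5/6)x) = 164, so x' = 4608/11.
Then Pb = 660 − (5/6)·(4608/11) = 3420/11 and Ps = 56 + 1·(4608/11) = 5224/11.

Buyers pay 3420/11; sellers receive 5224/11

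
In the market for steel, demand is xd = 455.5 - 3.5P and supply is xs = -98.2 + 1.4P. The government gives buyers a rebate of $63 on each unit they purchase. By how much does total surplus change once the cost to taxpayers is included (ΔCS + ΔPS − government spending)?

Pre-subsidy: 455.5 - 3.5P = -98.2 + 1.4P gives P* = 113, x* = 60.
With the rebate, buyers effectively pay Pb = Ps − 63, where Ps is the price sellers receive.
Demand in terms of Ps becomes xd = 455.5 − 3.5(Ps − 63) = 676 - 3.5Ps. Setting this equal to supply: 676 - 3.5Ps = -98.2 + 1.4Ps, so Ps = 158.
Buyers pay Pb = 158 − 63 = 95; x' = -98.2 + 1.4·158 = 123.
ΔCS = ½(60 + 123)(113 − 95) = 1647; ΔPS = ½(60 + 123)(158 − 113) = 4117.5.
Government spending = 63 × 123 = 7749.
Net change = 1647 + 4117.5 − 7749 = -1984.5. The loss equals the DWL triangle ½·63·63.

Net change in total surplus = -$1984.5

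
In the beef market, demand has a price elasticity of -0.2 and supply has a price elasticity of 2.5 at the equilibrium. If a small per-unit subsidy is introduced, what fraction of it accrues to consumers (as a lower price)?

For a small subsidy around the equilibrium, the benefit split depends on the relative slopes, which at a point are proportional to the elasticities.
Buyer share = εs/(εs + |εd|) = 2.5/(2.5 + 0.2) = 25/27; seller share = |εd|/(εs + |εd|) = 2/27.

Consumer share = 25/27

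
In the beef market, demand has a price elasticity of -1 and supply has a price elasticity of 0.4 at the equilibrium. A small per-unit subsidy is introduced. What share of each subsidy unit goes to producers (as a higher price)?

Producer share = 5/7

For a small subsidy around the equilibrium, the benefit split depends on the relative slopes, which at a point are proportional to the elasticities.
Buyer share = εs/(εs + |εd|) = 0.4/(0.4 + 1) = 2/7; seller share = |εd|/(εs + |εd|) = 5/7.
So producers capture 5/7 of the subsidy.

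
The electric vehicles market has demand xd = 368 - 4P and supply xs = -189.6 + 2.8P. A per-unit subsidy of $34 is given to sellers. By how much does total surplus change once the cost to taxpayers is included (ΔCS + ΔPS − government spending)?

Net change in total surplus = -$952

Pre-subsidy: 368 - 4P = -189.6 + 2.8P gives P* = 82, x* = 40.
With the subsidy, sellers receive Ps = Pb + 34 for each unit, where Pb is the price buyers pay.
Supply in terms of Pb becomes xs = -189.6 + 2.8(Pb + 34) = -94.4 + 2.8Pb. Setting this equal to demand: 368 - 4Pb = -94.4 + 2.8Pb, so Pb = 68.
Sellers receive Ps = 68 + 34 = 102; x' = 368 − 4·68 = 96.
ΔCS = ½(40 + 96)(82 − 68) = 952; ΔPS = ½(40 + 96)(102 − 82) = 1360.
Government spending = 34 × 96 = 3264.
Net change = 952 + 1360 − 3264 = -952. The loss equals the DWL triangle ½·34·56.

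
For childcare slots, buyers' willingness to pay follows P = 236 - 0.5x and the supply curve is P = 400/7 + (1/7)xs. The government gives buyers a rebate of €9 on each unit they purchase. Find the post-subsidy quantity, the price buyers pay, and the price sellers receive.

Pre-subsidy: 236 - 0.5x = 400/7 + (1/7)x gives x* = 2504/9 and P* = 872/9.
With the rebate, buyers effectively pay Pb = Ps − 9, where Ps is the price sellers receive.
On the curves, Pb = 236 - 0.5x and Ps = 400/7 + (1/7)x; the wedge Ps − Pb = 9 gives 400/7 + (1/7)x − (236 - 0.5x) = 9, so x' = 2630/9.
Then Pb = 236 − 0.5·(2630/9) = 809/9 and Ps = 400/7 + (1/7)·(2630/9) = 890/9.

x' = 2630/9; buyers pay 809/9; sellers receive 890/9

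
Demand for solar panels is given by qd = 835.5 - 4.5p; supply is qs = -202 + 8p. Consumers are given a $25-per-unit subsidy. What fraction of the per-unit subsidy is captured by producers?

Pre-subsidy: 835.5 - 4.5p = -202 + 8p gives p* = 83, q* = 462.
With the rebate, buyers effectively pay pb = ps − 25, where ps is the price sellers receive.
Demand in terms of ps becomes qd = 835.5 − 4.5(ps − 25) = 948 - 4.5ps. Setting this equal to supply: 948 - 4.5ps = -202 + 8ps, so ps = 92.
Buyers pay pb = 92 − 25 = 67; q' = -202 + 8·92 = 534.
Buyers' price falls by p* − pb = 83 − 67 = 16; sellers' price rises by ps − p* = 92 − 83 = 9.
So producers capture 9/25 = 0.36 of each unit of subsidy.

Producer share = 0.36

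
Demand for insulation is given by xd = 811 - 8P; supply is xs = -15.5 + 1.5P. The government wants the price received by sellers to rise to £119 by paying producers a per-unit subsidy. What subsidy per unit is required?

At a seller price of 119, quantity supplied is -15.5 + 1.5·119 = 163.
Buyers absorb 163 only when they pay Pb with 811 − 8·Pb = 163, i.e. Pb = 81.
s = Ps − Pb = 119 − 81 = 38.

Required subsidy s = £38 per unit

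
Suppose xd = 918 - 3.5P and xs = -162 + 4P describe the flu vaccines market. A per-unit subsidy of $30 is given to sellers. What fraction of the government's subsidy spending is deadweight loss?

DWL / government spending = 14/235

Pre-subsidy: 918 - 3.5P = -162 + 4P gives P* = 144, x* = 414.
With the subsidy, sellers receive Ps = Pb + 30 for each unit, where Pb is the price buyers pay.
Supply in terms of Pb becomes xs = -162 + 4(Pb + 30) = -42 + 4Pb. Setting this equal to demand: 918 - 3.5Pb = -42 + 4Pb, so Pb = 128.
Sellers receive Ps = 128 + 30 = 158; x' = 918 − 3.5·128 = 470.
ΔCS = ½(414 + 470)(144 − 128) = 7072; ΔPS = ½(414 + 470)(158 − 144) = 6188.
Government spending = 30 × 470 = 14100.
DWL = ½ × 30 × (470 − 414) = 840; fraction = 840 / 14100 = 14/235.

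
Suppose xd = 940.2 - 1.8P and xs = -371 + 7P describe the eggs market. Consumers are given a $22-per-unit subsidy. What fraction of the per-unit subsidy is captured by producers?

Producer share = 9/44

Pre-subsidy: 940.2 - 1.8P = -371 + 7P gives P* = 149, x* = 672.
With the rebate, buyers effectively pay Pb = Ps − 22, where Ps is the price sellers receive.
Demand in terms of Ps becomes xd = 940.2 − 1.8(Ps − 22) = 979.8 - 1.8Ps. Setting this equal to supply: 979.8 - 1.8Ps = -371 + 7Ps, so Ps = 153.5.
Buyers pay Pb = 153.5 − 22 = 131.5; x' = -371 + 7·153.5 = 703.5.
Buyers' price falls by P* − Pb = 149 − 131.5 = 17.5; sellers' price rises by Ps − P* = 153.5 − 149 = 4.5.
So producers capture 4.5/22 = 9/44 of each unit of subsidy.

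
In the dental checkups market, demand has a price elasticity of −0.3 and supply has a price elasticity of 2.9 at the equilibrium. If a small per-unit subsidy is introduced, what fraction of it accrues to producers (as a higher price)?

Producer share = 0.09375

For a small subsidy around the equilibrium, the benefit split depends on the relative slopes, which at a point are proportional to the elasticities.
Buyer share = εs/(εs + |εd|) = 2.9/(2.9 + 0.3) = 0.90625; seller share = |εd|/(εs + |εd|) = 0.09375.
So producers capture 0.09375 of the subsidy.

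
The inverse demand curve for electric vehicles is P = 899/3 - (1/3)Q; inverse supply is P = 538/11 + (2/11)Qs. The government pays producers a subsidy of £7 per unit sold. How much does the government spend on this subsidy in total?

Pre-subsidy: 899/3 - (1/3)Q = 538/11 + (2/11)Q gives Q* = 8275/17 and P* = 2336/17.
With the subsidy, sellers receive Ps = Pb + 7 for each unit, where Pb is the price buyers pay.
On the curves, Pb = 899/3 - (1/3)Q and Ps = 538/11 + (2/11)Q; the wedge Ps − Pb = 7 gives 538/11 + (2/11)Q − (899/3 - (1/3)Q) = 7, so Q' = 8506/17.
Then Pb = 899/3 − (1/3)·(8506/17) = 2259/17 and Ps = 538/11 + (2/11)·(8506/17) = 2378/17.
Government outlay = subsidy × quantity = 7 × 8506/17 = 59542/17.

Government cost = 59542/17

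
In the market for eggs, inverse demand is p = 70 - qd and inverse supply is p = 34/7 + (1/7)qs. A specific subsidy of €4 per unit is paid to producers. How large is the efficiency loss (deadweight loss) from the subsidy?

Deadweight loss = €7

Pre-subsidy: 70 - q = 34/7 + (1/7)q gives q* = 57 and p* = 13.
With the subsidy, sellers receive ps = pb + 4 for each unit, where pb is the price buyers pay.
On the curves, pb = 70 - q and ps = 34/7 + (1/7)q; the wedge ps − pb = 4 gives 34/7 + (1/7)q − (70 - q) = 4, so q' = 60.5.
Then pb = 70 − 1·60.5 = 9.5 and ps = 34/7 + (1/7)·60.5 = 13.5.
The subsidy expands output by 60.5 − 57 = 3.5 past the efficient level; on those units the gap between marginal cost and willingness to pay runs from 0 up to 4.
DWL = ½ × 4 × 3.5 = 7.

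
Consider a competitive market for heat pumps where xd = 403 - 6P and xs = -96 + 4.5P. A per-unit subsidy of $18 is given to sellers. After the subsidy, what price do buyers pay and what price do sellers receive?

Pre-subsidy: 403 - 6P = -96 + 4.5P gives P* = 998/21, x* = 825/7.
With the subsidy, sellers receive Ps = Pb + 18 for each unit, where Pb is the price buyers pay.
Supply in terms of Pb becomes xs = -96 + 4.5(Pb + 18) = -15 + 4.5Pb. Setting this equal to demand: 403 - 6Pb = -15 + 4.5Pb, so Pb = 836/21.
Sellers receive Ps = 836/21 + 18 = 1214/21; x' = 403 − 6·(836/21) = 1149/7.

Buyers pay 836/21; sellers receive 1214/21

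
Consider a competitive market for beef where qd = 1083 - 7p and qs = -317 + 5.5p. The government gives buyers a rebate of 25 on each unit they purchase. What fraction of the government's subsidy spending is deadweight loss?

DWL / government spending = 77/752

Pre-subsidy: 1083 - 7p = -317 + 5.5p gives p* = 112, q* = 299.
With the rebate, buyers effectively pay pb = ps − 25, where ps is the price sellers receive.
Demand in terms of ps becomes qd = 1083 − 7(ps − 25) = 1258 - 7ps. Setting this equal to supply: 1258 - 7ps = -317 + 5.5ps, so ps = 126.
Buyers pay pb = 126 − 25 = 101; q' = -317 + 5.5·126 = 376.
ΔCS = ½(299 + 376)(112 − 101) = 3712.5; ΔPS = ½(299 + 376)(126 − 112) = 4725.
Government spending = 25 × 376 = 9400.
DWL = ½ × 25 × (376 − 299) = 962.5; fraction = 962.5 / 9400 = 77/752.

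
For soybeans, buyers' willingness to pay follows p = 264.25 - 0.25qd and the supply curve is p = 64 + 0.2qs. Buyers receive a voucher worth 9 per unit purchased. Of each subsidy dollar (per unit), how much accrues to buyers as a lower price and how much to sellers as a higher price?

Buyers gain 5 per unit; sellers gain 4 per unit

Pre-subsidy: 264.25 - 0.25q = 64 + 0.2q gives q* = 445 and p* = 153.
With the rebate, buyers effectively pay pb = ps − 9, where ps is the price sellers receive.
On the curves, pb = 264.25 - 0.25q and ps = 64 + 0.2q; the wedge ps − pb = 9 gives 64 + 0.2q − (264.25 - 0.25q) = 9, so q' = 465.
Then pb = 264.25 − 0.25·465 = 148 and ps = 64 + 0.2·465 = 157.
Buyers' price falls by p* − pb = 153 − 148 = 5; sellers' price rises by ps − p* = 157 − 153 = 4.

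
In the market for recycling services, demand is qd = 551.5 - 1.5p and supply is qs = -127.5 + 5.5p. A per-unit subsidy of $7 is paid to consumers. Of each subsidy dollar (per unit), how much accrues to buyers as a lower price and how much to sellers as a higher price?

Pre-subsidy: 551.5 - 1.5p = -127.5 + 5.5p gives p* = 97, q* = 406.
With the rebate, buyers effectively pay pb = ps − 7, where ps is the price sellers receive.
Demand in terms of ps becomes qd = 551.5 − 1.5(ps − 7) = 562 - 1.5ps. Setting this equal to supply: 562 - 1.5ps = -127.5 + 5.5ps, so ps = 98.5.
Buyers pay pb = 98.5 − 7 = 91.5; q' = -127.5 + 5.5·98.5 = 414.25.
Buyers' price falls by p* − pb = 97 − 91.5 = 5.5; sellers' price rises by ps − p* = 98.5 − 97 = 1.5.

Buyers gain $5.5 per unit; sellers gain $1.5 per unit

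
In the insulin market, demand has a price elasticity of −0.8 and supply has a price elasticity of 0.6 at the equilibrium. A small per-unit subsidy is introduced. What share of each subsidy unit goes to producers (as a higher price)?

For a small subsidy around the equilibrium, the benefit split depends on the relative slopes, which at a point are proportional to the elasticities.
Buyer share = εs/(εs + |εd|) = 0.6/(0.6 + 0.8) = 3/7; seller share = |εd|/(εs + |εd|) = 4/7.
So producers capture 4/7 of the subsidy.

Producer share = 4/7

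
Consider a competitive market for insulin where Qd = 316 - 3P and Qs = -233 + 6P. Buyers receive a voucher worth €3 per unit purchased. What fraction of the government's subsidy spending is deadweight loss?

Pre-subsidy: 316 - 3P = -233 + 6P gives P* = 61, Q* = 133.
With the rebate, buyers effectively pay Pb = Ps − 3, where Ps is the price sellers receive.
Demand in terms of Ps becomes Qd = 316 − 3(Ps − 3) = 325 - 3Ps. Setting this equal to supply: 325 - 3Ps = -233 + 6Ps, so Ps = 62.
Buyers pay Pb = 62 − 3 = 59; Q' = -233 + 6·62 = 139.
ΔCS = ½(133 + 139)(61 − 59) = 272; ΔPS = ½(133 + 139)(62 − 61) = 136.
Government spending = 3 × 139 = 417.
DWL = ½ × 3 × (139 − 133) = 9; fraction = 9 / 417 = 3/139.

DWL / government spending = 3/139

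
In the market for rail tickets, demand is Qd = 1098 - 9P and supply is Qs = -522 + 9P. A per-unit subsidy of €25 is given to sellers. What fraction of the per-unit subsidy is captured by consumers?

Pre-subsidy: 1098 - 9P = -522 + 9P gives P* = 90, Q* = 288.
With the subsidy, sellers receive Ps = Pb + 25 for each unit, where Pb is the price buyers pay.
Supply in terms of Pb becomes Qs = -522 + 9(Pb + 25) = -297 + 9Pb. Setting this equal to demand: 1098 - 9Pb = -297 + 9Pb, so Pb = 77.5.
Sellers receive Ps = 77.5 + 25 = 102.5; Q' = 1098 − 9·77.5 = 400.5.
Buyers' price falls by P* − Pb = 90 − 77.5 = 12.5; sellers' price rises by Ps − P* = 102.5 − 90 = 12.5.
So consumers capture 12.5/25 = 0.5 of each unit of subsidy.

Consumer share = 0.5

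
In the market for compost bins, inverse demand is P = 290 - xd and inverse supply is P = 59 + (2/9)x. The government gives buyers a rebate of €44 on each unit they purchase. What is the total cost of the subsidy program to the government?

Pre-subsidy: 290 - x = 59 + (2/9)x gives x* = 189 and P* = 101.
With the rebate, buyers effectively pay Pb = Ps − 44, where Ps is the price sellers receive.
On the curves, Pb = 290 - x and Ps = 59 + (2/9)x; the wedge Ps − Pb = 44 gives 59 + (2/9)x − (290 - x) = 44, so x' = 225.
Then Pb = 290 − 1·225 = 65 and Ps = 59 + (2/9)·225 = 109.
Government outlay = subsidy × quantity = 44 × 225 = 9900.

Government cost = €9900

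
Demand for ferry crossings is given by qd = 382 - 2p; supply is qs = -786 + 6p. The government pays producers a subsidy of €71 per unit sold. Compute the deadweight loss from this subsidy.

Deadweight loss = €3780.75

Pre-subsidy: 382 - 2p = -786 + 6p gives p* = 146, q* = 90.
With the subsidy, sellers receive ps = pb + 71 for each unit, where pb is the price buyers pay.
Supply in terms of pb becomes qs = -786 + 6(pb + 71) = -360 + 6pb. Setting this equal to demand: 382 - 2pb = -360 + 6pb, so pb = 92.75.
Sellers receive ps = 92.75 + 71 = 163.75; q' = 382 − 2·92.75 = 196.5.
The subsidy expands output by 196.5 − 90 = 106.5 past the efficient level; on those units the gap between marginal cost and willingness to pay runs from 0 up to 71.
DWL = ½ × 71 × 106.5 = 3780.75.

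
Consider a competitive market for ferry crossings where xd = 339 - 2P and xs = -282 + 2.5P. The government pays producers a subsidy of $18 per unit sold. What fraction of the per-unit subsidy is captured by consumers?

Consumer share = 5/9

Pre-subsidy: 339 - 2P = -282 + 2.5P gives P* = 138, x* = 63.
With the subsidy, sellers receive Ps = Pb + 18 for each unit, where Pb is the price buyers pay.
Supply in terms of Pb becomes xs = -282 + 2.5(Pb + 18) = -237 + 2.5Pb. Setting this equal to demand: 339 - 2Pb = -237 + 2.5Pb, so Pb = 128.
Sellers receive Ps = 128 + 18 = 146; x' = 339 − 2·128 = 83.
Buyers' price falls by P* − Pb = 138 − 128 = 10; sellers' price rises by Ps − P* = 146 − 138 = 8.
So consumers capture 10/18 = 5/9 of each unit of subsidy.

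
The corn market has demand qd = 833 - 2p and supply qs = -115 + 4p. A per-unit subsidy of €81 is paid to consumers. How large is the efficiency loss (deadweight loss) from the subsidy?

Deadweight loss = €4374

Pre-subsidy: 833 - 2p = -115 + 4p gives p* = 158, q* = 517.
With the rebate, buyers effectively pay pb = ps − 81, where ps is the price sellers receive.
Demand in terms of ps becomes qd = 833 − 2(ps − 81) = 995 - 2ps. Setting this equal to supply: 995 - 2ps = -115 + 4ps, so ps = 185.
Buyers pay pb = 185 − 81 = 104; q' = -115 + 4·185 = 625.
The subsidy expands output by 625 − 517 = 108 past the efficient level; on those units the gap between marginal cost and willingness to pay runs from 0 up to 81.
DWL = ½ × 81 × 108 = 4374.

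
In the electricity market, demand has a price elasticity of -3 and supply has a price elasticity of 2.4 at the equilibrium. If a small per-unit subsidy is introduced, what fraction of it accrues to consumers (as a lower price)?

Consumer share = 4/9

For a small subsidy around the equilibrium, the benefit split depends on the relative slopes, which at a point are proportional to the elasticities.
Buyer share = εs/(εs + |εd|) = 2.4/(2.4 + 3) = 4/9; seller share = |εd|/(εs + |εd|) = 5/9.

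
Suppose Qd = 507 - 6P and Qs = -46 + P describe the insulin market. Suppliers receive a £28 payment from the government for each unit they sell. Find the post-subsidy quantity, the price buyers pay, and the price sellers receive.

Pre-subsidy: 507 - 6P = -46 + P gives P* = 79, Q* = 33.
With the subsidy, sellers receive Ps = Pb + 28 for each unit, where Pb is the price buyers pay.
Supply in terms of Pb becomes Qs = -46 + 1(Pb + 28) = -18 + Pb. Setting this equal to demand: 507 - 6Pb = -18 + Pb, so Pb = 75.
Sellers receive Ps = 75 + 28 = 103; Q' = 507 − 6·75 = 57.

Q' = 57; buyers pay £75; sellers receive £103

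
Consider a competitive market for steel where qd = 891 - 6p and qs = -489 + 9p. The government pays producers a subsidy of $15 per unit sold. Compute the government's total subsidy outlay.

Government cost = $5895

Pre-subsidy: 891 - 6p = -489 + 9p gives p* = 92, q* = 339.
With the subsidy, sellers receive ps = pb + 15 for each unit, where pb is the price buyers pay.
Supply in terms of pb becomes qs = -489 + 9(pb + 15) = -354 + 9pb. Setting this equal to demand: 891 - 6pb = -354 + 9pb, so pb = 83.
Sellers receive ps = 83 + 15 = 98; q' = 891 − 6·83 = 393.
Government outlay = subsidy × quantity = 15 × 393 = 5895.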